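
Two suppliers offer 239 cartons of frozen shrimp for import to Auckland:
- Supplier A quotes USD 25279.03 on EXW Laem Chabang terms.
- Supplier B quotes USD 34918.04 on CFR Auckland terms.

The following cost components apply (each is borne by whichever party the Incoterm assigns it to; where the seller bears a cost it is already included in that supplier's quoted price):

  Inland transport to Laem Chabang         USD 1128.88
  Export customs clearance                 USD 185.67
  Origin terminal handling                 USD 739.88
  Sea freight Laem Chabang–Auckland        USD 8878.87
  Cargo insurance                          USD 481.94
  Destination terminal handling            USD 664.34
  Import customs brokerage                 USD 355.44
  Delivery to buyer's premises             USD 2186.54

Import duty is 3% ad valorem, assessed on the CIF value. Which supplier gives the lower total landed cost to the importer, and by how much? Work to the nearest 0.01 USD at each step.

Supplier A (EXW):
CIF value = EXW price + inland to port + export clearance + origin terminal + freight + insurance = 25279.03 + 1128.88 + 185.67 + 739.88 + 8878.87 + 481.94 = 36694.27
Import duty = 36694.27 × 3% = 1100.83
Buyer bears (A): 1128.88 + 185.67 + 739.88 + 8878.87 + 481.94 + 664.34 + 355.44 + 2186.54 = 14621.56
Landed cost (A) = invoice 25279.03 + 14621.56 + duty 1100.83 = 41001.42
Supplier B (CFR):
CIF value = CFR price + insurance = 34918.04 + 481.94 = 35399.98
Import duty = 35399.98 × 3% = 1062.00
Buyer bears (B): 481.94 + 664.34 + 355.44 + 2186.54 = 3688.26
Landed cost (B) = invoice 34918.04 + 3688.26 + duty 1062.00 = 39668.30
Difference = |41001.42 − 39668.30| = 1333.12

Supplier B is cheaper by USD 1333.12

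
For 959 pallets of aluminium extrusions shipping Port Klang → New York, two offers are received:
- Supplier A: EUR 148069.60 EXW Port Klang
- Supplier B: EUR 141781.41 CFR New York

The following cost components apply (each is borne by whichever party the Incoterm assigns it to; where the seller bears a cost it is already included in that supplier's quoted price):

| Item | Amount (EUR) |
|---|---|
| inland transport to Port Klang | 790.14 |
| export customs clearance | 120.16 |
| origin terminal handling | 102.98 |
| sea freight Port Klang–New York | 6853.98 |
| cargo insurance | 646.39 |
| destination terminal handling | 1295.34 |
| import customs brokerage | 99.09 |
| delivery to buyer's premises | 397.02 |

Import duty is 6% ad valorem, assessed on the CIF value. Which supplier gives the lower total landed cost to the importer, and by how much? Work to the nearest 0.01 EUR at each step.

Supplier B is cheaper by EUR 15004.78

Supplier A (EXW):
CIF value = EXW price + inland to port + export clearance + origin terminal + freight + insurance = 148069.60 + 790.14 + 120.16 + 102.98 + 6853.98 + 646.39 = 156583.25
Import duty = 156583.25 × 6% = 9395.00
Buyer bears (A): 790.14 + 120.16 + 102.98 + 6853.98 + 646.39 + 1295.34 + 99.09 + 397.02 = 10305.10
Landed cost (A) = invoice 148069.60 + 10305.10 + duty 9395.00 = 167769.70
Supplier B (CFR):
CIF value = CFR price + insurance = 141781.41 + 646.39 = 142427.80
Import duty = 142427.80 × 6% = 8545.67
Buyer bears (B): 646.39 + 1295.34 + 99.09 + 397.02 = 2437.84
Landed cost (B) = invoice 141781.41 + 2437.84 + duty 8545.67 = 152764.92
Difference = |167769.70 − 152764.92| = 15004.78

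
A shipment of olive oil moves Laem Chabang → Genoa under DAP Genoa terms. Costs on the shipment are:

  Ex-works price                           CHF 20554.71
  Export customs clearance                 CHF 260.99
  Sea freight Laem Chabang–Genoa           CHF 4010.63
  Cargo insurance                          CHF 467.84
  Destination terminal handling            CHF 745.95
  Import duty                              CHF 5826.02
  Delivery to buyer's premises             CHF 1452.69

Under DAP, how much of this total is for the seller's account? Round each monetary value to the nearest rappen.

DAP: the seller bears all costs to the named destination except import duty and clearance.
Seller's account: goods 20554.71 + export clearance 260.99 + freight 4010.63 + insurance 467.84 + destination terminal 745.95 + delivery 1452.69 = 27492.81
Buyer's account: duty 5826.02 = 5826.02

Seller's account: CHF 27492.81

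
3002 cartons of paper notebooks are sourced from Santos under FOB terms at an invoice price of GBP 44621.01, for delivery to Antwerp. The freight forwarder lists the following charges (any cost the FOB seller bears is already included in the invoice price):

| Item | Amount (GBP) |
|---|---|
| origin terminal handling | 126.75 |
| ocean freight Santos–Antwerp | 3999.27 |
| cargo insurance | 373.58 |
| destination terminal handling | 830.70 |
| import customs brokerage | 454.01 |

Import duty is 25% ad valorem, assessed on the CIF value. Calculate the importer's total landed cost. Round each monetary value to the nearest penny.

FOB: the seller bears costs until goods are on board at the origin port; the buyer bears freight, insurance and all costs thereafter.
Already in the invoice (seller's account under FOB): origin terminal — exclude.
CIF value = FOB price + freight + insurance = 44621.01 + 3999.27 + 373.58 = 48993.86
Import duty = 48993.86 × 25% = 12248.47
Buyer bears: freight 3999.27 + insurance 373.58 + destination terminal 830.70 + brokerage 454.01 + duty 12248.47 = 17906.03
Landed cost = invoice 44621.01 + 17906.03 = 62527.04

Total landed cost: GBP 62527.04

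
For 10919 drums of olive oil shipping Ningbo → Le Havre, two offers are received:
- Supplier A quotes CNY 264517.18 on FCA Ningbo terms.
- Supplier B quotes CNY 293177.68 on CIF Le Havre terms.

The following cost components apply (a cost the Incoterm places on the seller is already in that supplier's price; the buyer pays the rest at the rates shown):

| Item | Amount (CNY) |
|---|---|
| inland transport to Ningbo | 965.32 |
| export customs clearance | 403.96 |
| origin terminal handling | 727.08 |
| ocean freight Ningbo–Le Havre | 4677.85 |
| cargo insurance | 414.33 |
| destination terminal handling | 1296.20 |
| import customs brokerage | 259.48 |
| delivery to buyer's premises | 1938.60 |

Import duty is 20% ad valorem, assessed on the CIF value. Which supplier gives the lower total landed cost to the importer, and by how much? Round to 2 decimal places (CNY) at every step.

Supplier A is cheaper by CNY 27409.49

Supplier A (FCA):
CIF value = FCA price + origin terminal + freight + insurance = 264517.18 + 727.08 + 4677.85 + 414.33 = 270336.44
Import duty = 270336.44 × 20% = 54067.29
Buyer bears (A): 727.08 + 4677.85 + 414.33 + 1296.20 + 259.48 + 1938.60 = 9313.54
Landed cost (A) = invoice 264517.18 + 9313.54 + duty 54067.29 = 327898.01
Supplier B (CIF):
The CIF price already equals the CIF value: 293177.68
Import duty = 293177.68 × 20% = 58635.54
Buyer bears (B): 1296.20 + 259.48 + 1938.60 = 3494.28
Landed cost (B) = invoice 293177.68 + 3494.28 + duty 58635.54 = 355307.50
Difference = |327898.01 − 355307.50| = 27409.49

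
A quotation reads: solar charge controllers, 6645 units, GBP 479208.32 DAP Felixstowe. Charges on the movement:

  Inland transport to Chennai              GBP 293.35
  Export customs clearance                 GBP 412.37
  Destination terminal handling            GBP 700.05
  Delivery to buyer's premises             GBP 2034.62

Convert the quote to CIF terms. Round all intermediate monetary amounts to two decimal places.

Not relevant to the conversion: inland to port, export clearance — on the seller under both DAP and CIF; already in the DAP price and stays in the CIF price.
From DAP to CIF, the seller no longer bears: destination terminal, delivery.
CIF price = 479208.32 − 700.05 − 2034.62 = 476473.65

CIF price: GBP 476473.65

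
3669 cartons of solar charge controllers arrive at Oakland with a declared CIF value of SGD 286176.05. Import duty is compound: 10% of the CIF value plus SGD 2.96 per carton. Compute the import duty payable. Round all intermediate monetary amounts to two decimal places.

Ad valorem component: 286176.05 × 10% = 28617.61
Specific component: 3669 × 2.96 = 10860.24
Import duty = 28617.61 + 10860.24 = 39477.85

Import duty: SGD 39477.85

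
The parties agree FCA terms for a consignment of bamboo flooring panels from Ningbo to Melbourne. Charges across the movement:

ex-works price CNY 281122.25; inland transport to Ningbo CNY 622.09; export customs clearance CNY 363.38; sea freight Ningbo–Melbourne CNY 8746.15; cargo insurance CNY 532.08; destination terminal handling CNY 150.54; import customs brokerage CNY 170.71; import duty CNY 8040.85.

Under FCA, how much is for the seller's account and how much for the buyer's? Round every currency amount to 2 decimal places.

Seller: CNY 282107.72; buyer: CNY 17640.33

FCA: the seller delivers export-cleared goods to the carrier; the buyer bears costs from that point.
Seller's account: goods 281122.25 + inland to port 622.09 + export clearance 363.38 = 282107.72
Buyer's account: freight 8746.15 + insurance 532.08 + destination terminal 150.54 + brokerage 170.71 + duty 8040.85 = 17640.33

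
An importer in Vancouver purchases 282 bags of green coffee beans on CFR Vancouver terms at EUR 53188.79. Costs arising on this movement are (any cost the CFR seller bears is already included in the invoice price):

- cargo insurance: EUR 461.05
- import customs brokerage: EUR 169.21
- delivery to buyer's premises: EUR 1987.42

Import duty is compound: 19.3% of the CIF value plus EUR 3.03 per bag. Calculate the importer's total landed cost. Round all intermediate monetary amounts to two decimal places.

Total landed cost: EUR 67015.35

CFR: the seller pays costs through ocean freight to the destination port, but not insurance.
CIF value = CFR price + insurance = 53188.79 + 461.05 = 53649.84
Ad valorem component: 53649.84 × 19.3% = 10354.42
Specific component: 282 × 3.03 = 854.46
Import duty = 10354.42 + 854.46 = 11208.88
Buyer bears: insurance 461.05 + brokerage 169.21 + delivery 1987.42 + duty 11208.88 = 13826.56
Landed cost = invoice 53188.79 + 13826.56 = 67015.35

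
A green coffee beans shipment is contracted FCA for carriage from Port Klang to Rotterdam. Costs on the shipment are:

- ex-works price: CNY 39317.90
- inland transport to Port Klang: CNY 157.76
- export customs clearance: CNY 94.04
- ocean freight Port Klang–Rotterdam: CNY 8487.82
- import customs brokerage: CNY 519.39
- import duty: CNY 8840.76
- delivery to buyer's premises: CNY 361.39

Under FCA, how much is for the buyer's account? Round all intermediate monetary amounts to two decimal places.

FCA: the seller delivers export-cleared goods to the carrier; the buyer bears costs from that point.
Seller's account: goods 39317.90 + inland to port 157.76 + export clearance 94.04 = 39569.70
Buyer's account: freight 8487.82 + brokerage 519.39 + duty 8840.76 + delivery 361.39 = 18209.36

Buyer's account: CNY 18209.36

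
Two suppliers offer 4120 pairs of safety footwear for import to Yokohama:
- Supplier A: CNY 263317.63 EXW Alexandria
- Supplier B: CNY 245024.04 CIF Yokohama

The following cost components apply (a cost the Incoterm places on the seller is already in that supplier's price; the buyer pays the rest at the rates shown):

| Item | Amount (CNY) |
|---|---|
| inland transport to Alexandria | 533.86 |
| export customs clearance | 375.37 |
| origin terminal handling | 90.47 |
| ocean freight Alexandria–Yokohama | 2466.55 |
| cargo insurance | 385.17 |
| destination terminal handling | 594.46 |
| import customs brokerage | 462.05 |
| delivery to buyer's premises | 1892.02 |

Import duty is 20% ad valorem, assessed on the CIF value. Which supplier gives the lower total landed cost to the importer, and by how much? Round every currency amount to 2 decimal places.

Supplier B is cheaper by CNY 26574.01

Supplier A (EXW):
CIF value = EXW price + inland to port + export clearance + origin terminal + freight + insurance = 263317.63 + 533.86 + 375.37 + 90.47 + 2466.55 + 385.17 = 267169.05
Import duty = 267169.05 × 20% = 53433.81
Buyer bears (A): 533.86 + 375.37 + 90.47 + 2466.55 + 385.17 + 594.46 + 462.05 + 1892.02 = 6799.95
Landed cost (A) = invoice 263317.63 + 6799.95 + duty 53433.81 = 323551.39
Supplier B (CIF):
The CIF price already equals the CIF value: 245024.04
Import duty = 245024.04 × 20% = 49004.81
Buyer bears (B): 594.46 + 462.05 + 1892.02 = 2948.53
Landed cost (B) = invoice 245024.04 + 2948.53 + duty 49004.81 = 296977.38
Difference = |323551.39 − 296977.38| = 26574.01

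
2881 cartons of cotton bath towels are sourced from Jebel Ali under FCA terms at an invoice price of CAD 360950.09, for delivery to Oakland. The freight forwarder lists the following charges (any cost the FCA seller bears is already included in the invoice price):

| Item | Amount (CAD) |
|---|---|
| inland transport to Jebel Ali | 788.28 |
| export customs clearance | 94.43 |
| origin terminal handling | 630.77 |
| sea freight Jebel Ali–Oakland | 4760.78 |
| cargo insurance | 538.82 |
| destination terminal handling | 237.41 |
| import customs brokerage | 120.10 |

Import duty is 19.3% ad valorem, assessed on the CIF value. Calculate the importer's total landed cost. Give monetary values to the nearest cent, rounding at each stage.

FCA: the seller delivers export-cleared goods to the carrier; the buyer bears costs from that point.
Already in the invoice (seller's account under FCA): inland to port, export clearance — exclude.
CIF value = FCA price + origin terminal + freight + insurance = 360950.09 + 630.77 + 4760.78 + 538.82 = 366880.46
Import duty = 366880.46 × 19.3% = 70807.93
Buyer bears: origin terminal 630.77 + freight 4760.78 + insurance 538.82 + destination terminal 237.41 + brokerage 120.10 + duty 70807.93 = 77095.81
Landed cost = invoice 360950.09 + 77095.81 = 438045.90

Total landed cost: CAD 438045.90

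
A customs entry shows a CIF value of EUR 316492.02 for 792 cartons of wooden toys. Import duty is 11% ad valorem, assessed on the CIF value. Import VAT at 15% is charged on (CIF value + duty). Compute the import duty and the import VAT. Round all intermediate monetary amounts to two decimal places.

Import duty = 316492.02 × 11% = 34814.12
VAT base = CIF + duty = 316492.02 + 34814.12 = 351306.14
Import VAT = 351306.14 × 15% = 52695.92

Import duty: EUR 34814.12; import VAT: EUR 52695.92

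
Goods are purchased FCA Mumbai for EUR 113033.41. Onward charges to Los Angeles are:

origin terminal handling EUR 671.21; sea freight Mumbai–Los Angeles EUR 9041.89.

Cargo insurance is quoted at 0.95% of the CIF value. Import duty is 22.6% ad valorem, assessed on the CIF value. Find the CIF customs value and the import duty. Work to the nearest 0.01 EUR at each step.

CIF value: EUR 123923.79; import duty: EUR 28006.78

Let C be the CIF value. C = FCA price + pre-shipment costs + freight + 0.95% × C
C − 0.95% × C = 113033.41 + 671.21 + 9041.89
0.9905 × C = 122746.51
C = 122746.51 / 0.9905 = 123923.79
Insurance premium = 0.95% × 123923.79 = 1177.28
Import duty = 123923.79 × 22.6% = 28006.78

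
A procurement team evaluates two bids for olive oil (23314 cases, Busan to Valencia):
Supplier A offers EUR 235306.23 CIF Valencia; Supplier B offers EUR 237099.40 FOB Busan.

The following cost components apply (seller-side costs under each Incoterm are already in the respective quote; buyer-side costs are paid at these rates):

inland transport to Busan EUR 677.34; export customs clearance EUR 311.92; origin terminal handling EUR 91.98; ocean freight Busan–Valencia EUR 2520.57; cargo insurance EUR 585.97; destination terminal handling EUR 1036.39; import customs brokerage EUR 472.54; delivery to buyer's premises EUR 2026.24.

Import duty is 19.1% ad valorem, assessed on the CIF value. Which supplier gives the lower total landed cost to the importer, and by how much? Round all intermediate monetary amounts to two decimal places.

Supplier A (CIF):
The CIF price already equals the CIF value: 235306.23
Import duty = 235306.23 × 19.1% = 44943.49
Buyer bears (A): 1036.39 + 472.54 + 2026.24 = 3535.17
Landed cost (A) = invoice 235306.23 + 3535.17 + duty 44943.49 = 283784.89
Supplier B (FOB):
CIF value = FOB price + freight + insurance = 237099.40 + 2520.57 + 585.97 = 240205.94
Import duty = 240205.94 × 19.1% = 45879.33
Buyer bears (B): 2520.57 + 585.97 + 1036.39 + 472.54 + 2026.24 = 6641.71
Landed cost (B) = invoice 237099.40 + 6641.71 + duty 45879.33 = 289620.44
Difference = |283784.89 − 289620.44| = 5835.55

Supplier A is cheaper by EUR 5835.55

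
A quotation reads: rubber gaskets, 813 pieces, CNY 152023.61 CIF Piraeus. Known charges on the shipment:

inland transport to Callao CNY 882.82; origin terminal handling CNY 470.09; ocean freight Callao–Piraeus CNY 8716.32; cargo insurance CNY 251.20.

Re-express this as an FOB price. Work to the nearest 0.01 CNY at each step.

FOB price: CNY 143056.09

Not relevant to the conversion: inland to port, origin terminal — on the seller under both CIF and FOB; already in the CIF price and stays in the FOB price.
From CIF to FOB, the seller no longer bears: freight, insurance.
FOB price = 152023.61 − 8716.32 − 251.20 = 143056.09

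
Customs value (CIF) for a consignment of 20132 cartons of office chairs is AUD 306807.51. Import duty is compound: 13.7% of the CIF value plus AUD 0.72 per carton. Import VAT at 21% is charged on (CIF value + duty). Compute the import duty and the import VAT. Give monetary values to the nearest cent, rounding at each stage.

Import duty: AUD 56527.67; import VAT: AUD 76300.39

Ad valorem component: 306807.51 × 13.7% = 42032.63
Specific component: 20132 × 0.72 = 14495.04
Import duty = 42032.63 + 14495.04 = 56527.67
VAT base = CIF + duty = 306807.51 + 56527.67 = 363335.18
Import VAT = 363335.18 × 21% = 76300.39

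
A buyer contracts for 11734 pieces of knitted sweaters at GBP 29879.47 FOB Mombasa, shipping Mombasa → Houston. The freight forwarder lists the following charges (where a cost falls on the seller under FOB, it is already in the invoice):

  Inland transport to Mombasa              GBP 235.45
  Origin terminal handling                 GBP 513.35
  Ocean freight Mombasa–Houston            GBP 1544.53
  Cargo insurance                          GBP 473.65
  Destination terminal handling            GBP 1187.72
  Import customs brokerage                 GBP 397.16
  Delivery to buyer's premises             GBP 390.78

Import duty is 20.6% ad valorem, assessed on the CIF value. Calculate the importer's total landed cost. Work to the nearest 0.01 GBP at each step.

FOB: the seller bears costs until goods are on board at the origin port; the buyer bears freight, insurance and all costs thereafter.
Already in the invoice (seller's account under FOB): inland to port, origin terminal — exclude.
CIF value = FOB price + freight + insurance = 29879.47 + 1544.53 + 473.65 = 31897.65
Import duty = 31897.65 × 20.6% = 6570.92
Buyer bears: freight 1544.53 + insurance 473.65 + destination terminal 1187.72 + brokerage 397.16 + delivery 390.78 + duty 6570.92 = 10564.76
Landed cost = invoice 29879.47 + 10564.76 = 40444.23

Total landed cost: GBP 40444.23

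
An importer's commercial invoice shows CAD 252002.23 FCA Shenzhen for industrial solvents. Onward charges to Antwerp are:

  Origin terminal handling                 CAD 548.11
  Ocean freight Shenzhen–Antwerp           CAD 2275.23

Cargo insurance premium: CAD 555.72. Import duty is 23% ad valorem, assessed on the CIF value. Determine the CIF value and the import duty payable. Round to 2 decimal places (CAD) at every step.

CIF value: CAD 255381.29; import duty: CAD 58737.70

CIF = FCA price + pre-shipment costs + freight + insurance
CIF = 252002.23 + 548.11 + 2275.23 + 555.72 = 255381.29
Import duty = 255381.29 × 23% = 58737.70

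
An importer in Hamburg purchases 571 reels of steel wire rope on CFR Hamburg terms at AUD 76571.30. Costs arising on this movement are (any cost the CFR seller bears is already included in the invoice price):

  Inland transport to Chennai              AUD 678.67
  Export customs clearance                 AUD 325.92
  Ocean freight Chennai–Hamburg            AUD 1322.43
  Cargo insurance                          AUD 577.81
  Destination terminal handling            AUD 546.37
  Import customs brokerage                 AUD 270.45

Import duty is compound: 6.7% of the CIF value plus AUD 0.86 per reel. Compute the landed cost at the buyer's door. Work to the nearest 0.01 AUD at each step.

CFR: the seller pays costs through ocean freight to the destination port, but not insurance.
Already in the invoice (seller's account under CFR): inland to port, export clearance, freight — exclude.
CIF value = CFR price + insurance = 76571.30 + 577.81 = 77149.11
Ad valorem component: 77149.11 × 6.7% = 5168.99
Specific component: 571 × 0.86 = 491.06
Import duty = 5168.99 + 491.06 = 5660.05
Buyer bears: insurance 577.81 + destination terminal 546.37 + brokerage 270.45 + duty 5660.05 = 7054.68
Landed cost = invoice 76571.30 + 7054.68 = 83625.98

Total landed cost: AUD 83625.98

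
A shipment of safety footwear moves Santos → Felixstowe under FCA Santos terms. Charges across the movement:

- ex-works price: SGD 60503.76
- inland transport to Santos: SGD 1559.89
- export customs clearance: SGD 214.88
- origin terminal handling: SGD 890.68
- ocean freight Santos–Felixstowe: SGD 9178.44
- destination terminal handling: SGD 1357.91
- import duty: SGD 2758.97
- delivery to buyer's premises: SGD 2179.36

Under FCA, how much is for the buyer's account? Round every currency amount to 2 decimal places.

FCA: the seller delivers export-cleared goods to the carrier; the buyer bears costs from that point.
Seller's account: goods 60503.76 + inland to port 1559.89 + export clearance 214.88 = 62278.53
Buyer's account: origin terminal 890.68 + freight 9178.44 + destination terminal 1357.91 + duty 2758.97 + delivery 2179.36 = 16365.36

Buyer's account: SGD 16365.36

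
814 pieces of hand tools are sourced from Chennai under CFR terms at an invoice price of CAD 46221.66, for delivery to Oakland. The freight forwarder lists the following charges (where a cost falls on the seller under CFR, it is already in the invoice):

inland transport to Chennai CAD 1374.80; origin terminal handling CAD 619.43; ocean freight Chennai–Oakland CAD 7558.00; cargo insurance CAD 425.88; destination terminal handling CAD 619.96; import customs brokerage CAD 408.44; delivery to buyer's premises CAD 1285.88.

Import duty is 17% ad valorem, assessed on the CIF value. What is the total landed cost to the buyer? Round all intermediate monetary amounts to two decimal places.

Total landed cost: CAD 56891.90

CFR: the seller pays costs through ocean freight to the destination port, but not insurance.
Already in the invoice (seller's account under CFR): inland to port, origin terminal, freight — exclude.
CIF value = CFR price + insurance = 46221.66 + 425.88 = 46647.54
Import duty = 46647.54 × 17% = 7930.08
Buyer bears: insurance 425.88 + destination terminal 619.96 + brokerage 408.44 + delivery 1285.88 + duty 7930.08 = 10670.24
Landed cost = invoice 46221.66 + 10670.24 = 56891.90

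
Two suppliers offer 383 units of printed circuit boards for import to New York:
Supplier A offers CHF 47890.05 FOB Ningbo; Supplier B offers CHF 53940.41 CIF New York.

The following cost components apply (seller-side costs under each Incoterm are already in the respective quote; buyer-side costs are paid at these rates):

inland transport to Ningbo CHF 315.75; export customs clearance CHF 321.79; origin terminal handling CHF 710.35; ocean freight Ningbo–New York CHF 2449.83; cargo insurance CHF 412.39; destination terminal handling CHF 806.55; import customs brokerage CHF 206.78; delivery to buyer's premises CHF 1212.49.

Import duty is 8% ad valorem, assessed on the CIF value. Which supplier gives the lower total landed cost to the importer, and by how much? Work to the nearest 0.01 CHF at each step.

Supplier A (FOB):
CIF value = FOB price + freight + insurance = 47890.05 + 2449.83 + 412.39 = 50752.27
Import duty = 50752.27 × 8% = 4060.18
Buyer bears (A): 2449.83 + 412.39 + 806.55 + 206.78 + 1212.49 = 5088.04
Landed cost (A) = invoice 47890.05 + 5088.04 + duty 4060.18 = 57038.27
Supplier B (CIF):
The CIF price already equals the CIF value: 53940.41
Import duty = 53940.41 × 8% = 4315.23
Buyer bears (B): 806.55 + 206.78 + 1212.49 = 2225.82
Landed cost (B) = invoice 53940.41 + 2225.82 + duty 4315.23 = 60481.46
Difference = |57038.27 − 60481.46| = 3443.19

Supplier A is cheaper by CHF 3443.19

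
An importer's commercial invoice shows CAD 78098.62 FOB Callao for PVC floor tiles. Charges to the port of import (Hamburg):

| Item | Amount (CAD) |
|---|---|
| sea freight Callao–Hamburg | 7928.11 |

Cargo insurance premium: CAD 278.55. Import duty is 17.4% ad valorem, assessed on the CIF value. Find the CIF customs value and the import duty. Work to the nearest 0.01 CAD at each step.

CIF value: CAD 86305.28; import duty: CAD 15017.12

CIF = FOB price + freight + insurance
CIF = 78098.62 + 7928.11 + 278.55 = 86305.28
Import duty = 86305.28 × 17.4% = 15017.12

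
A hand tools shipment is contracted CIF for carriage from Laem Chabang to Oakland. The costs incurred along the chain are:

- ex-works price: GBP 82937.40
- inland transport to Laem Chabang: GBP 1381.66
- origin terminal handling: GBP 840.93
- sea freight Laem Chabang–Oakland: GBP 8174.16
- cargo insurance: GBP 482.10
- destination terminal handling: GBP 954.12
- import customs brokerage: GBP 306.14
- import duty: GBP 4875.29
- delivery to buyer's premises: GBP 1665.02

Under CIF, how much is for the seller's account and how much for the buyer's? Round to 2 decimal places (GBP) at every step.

Seller: GBP 93816.25; buyer: GBP 7800.57

CIF: the seller pays costs through ocean freight and marine insurance to the destination port.
Seller's account: goods 82937.40 + inland to port 1381.66 + origin terminal 840.93 + freight 8174.16 + insurance 482.10 = 93816.25
Buyer's account: destination terminal 954.12 + brokerage 306.14 + duty 4875.29 + delivery 1665.02 = 7800.57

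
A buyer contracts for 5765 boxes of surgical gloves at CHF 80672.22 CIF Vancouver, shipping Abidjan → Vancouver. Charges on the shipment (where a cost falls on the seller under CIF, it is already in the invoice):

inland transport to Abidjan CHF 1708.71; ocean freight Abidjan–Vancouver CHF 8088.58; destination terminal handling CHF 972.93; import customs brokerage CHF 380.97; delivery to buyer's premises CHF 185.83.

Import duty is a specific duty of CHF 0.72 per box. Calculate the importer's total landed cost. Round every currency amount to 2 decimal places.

CIF: the seller pays costs through ocean freight and marine insurance to the destination port.
Already in the invoice (seller's account under CIF): inland to port, freight — exclude.
The CIF price already equals the CIF value: 80672.22
Import duty = 5765 × 0.72 = 4150.80
Buyer bears: destination terminal 972.93 + brokerage 380.97 + delivery 185.83 + duty 4150.80 = 5690.53
Landed cost = invoice 80672.22 + 5690.53 = 86362.75

Total landed cost: CHF 86362.75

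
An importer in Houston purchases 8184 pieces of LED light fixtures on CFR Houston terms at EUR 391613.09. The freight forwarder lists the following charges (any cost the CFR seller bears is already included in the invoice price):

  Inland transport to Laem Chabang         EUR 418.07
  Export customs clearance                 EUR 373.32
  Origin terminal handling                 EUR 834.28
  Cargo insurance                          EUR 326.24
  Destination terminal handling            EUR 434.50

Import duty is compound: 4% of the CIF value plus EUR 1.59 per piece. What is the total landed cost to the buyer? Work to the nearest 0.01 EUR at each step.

CFR: the seller pays costs through ocean freight to the destination port, but not insurance.
Already in the invoice (seller's account under CFR): inland to port, export clearance, origin terminal — exclude.
CIF value = CFR price + insurance = 391613.09 + 326.24 = 391939.33
Ad valorem component: 391939.33 × 4% = 15677.57
Specific component: 8184 × 1.59 = 13012.56
Import duty = 15677.57 + 13012.56 = 28690.13
Buyer bears: insurance 326.24 + destination terminal 434.50 + duty 28690.13 = 29450.87
Landed cost = invoice 391613.09 + 29450.87 = 421063.96

Total landed cost: EUR 421063.96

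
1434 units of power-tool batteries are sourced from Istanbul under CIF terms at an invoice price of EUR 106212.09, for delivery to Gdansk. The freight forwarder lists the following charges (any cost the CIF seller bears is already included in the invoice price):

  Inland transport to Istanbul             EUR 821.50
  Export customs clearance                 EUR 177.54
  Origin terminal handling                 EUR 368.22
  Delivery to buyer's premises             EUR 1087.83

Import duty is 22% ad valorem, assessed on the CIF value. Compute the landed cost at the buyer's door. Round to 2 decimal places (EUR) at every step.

Total landed cost: EUR 130666.58

CIF: the seller pays costs through ocean freight and marine insurance to the destination port.
Already in the invoice (seller's account under CIF): inland to port, export clearance, origin terminal — exclude.
The CIF price already equals the CIF value: 106212.09
Import duty = 106212.09 × 22% = 23366.66
Buyer bears: delivery 1087.83 + duty 23366.66 = 24454.49
Landed cost = invoice 106212.09 + 24454.49 = 130666.58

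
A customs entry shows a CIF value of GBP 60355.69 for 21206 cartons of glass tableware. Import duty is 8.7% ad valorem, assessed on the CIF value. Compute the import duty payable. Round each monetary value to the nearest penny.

Import duty: GBP 5250.95

Import duty = 60355.69 × 8.7% = 5250.95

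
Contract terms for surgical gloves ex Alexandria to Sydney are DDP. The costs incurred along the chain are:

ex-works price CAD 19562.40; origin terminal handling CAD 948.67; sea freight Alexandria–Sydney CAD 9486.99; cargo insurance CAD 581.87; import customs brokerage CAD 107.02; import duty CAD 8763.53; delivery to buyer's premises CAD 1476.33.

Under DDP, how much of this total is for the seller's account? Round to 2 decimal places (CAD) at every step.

DDP: the seller bears all costs including import duty.
Seller's account: goods 19562.40 + origin terminal 948.67 + freight 9486.99 + insurance 581.87 + brokerage 107.02 + duty 8763.53 + delivery 1476.33 = 40926.81
Buyer's account: 0.00

Seller's account: CAD 40926.81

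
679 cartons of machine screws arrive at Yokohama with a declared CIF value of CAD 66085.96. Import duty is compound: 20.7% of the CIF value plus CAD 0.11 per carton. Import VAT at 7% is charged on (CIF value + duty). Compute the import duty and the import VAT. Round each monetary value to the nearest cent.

Ad valorem component: 66085.96 × 20.7% = 13679.79
Specific component: 679 × 0.11 = 74.69
Import duty = 13679.79 + 74.69 = 13754.48
VAT base = CIF + duty = 66085.96 + 13754.48 = 79840.44
Import VAT = 79840.44 × 7% = 5588.83

Import duty: CAD 13754.48; import VAT: CAD 5588.83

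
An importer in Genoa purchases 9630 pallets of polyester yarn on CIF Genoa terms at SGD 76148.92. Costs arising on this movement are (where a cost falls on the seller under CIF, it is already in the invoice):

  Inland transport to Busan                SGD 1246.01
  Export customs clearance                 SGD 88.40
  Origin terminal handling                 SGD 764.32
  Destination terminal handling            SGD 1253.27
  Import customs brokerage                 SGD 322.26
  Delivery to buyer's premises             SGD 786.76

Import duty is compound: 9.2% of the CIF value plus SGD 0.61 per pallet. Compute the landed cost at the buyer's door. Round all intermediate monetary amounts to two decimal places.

CIF: the seller pays costs through ocean freight and marine insurance to the destination port.
Already in the invoice (seller's account under CIF): inland to port, export clearance, origin terminal — exclude.
The CIF price already equals the CIF value: 76148.92
Ad valorem component: 76148.92 × 9.2% = 7005.70
Specific component: 9630 × 0.61 = 5874.30
Import duty = 7005.70 + 5874.30 = 12880.00
Buyer bears: destination terminal 1253.27 + brokerage 322.26 + delivery 786.76 + duty 12880.00 = 15242.29
Landed cost = invoice 76148.92 + 15242.29 = 91391.21

Total landed cost: SGD 91391.21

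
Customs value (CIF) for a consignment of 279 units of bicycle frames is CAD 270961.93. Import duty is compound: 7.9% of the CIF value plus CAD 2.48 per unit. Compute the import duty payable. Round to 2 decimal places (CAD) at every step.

Import duty: CAD 22097.91

Ad valorem component: 270961.93 × 7.9% = 21405.99
Specific component: 279 × 2.48 = 691.92
Import duty = 21405.99 + 691.92 = 22097.91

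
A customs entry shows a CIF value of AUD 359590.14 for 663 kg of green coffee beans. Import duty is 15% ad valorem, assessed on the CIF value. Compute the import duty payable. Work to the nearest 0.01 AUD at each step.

Import duty: AUD 53938.52

Import duty = 359590.14 × 15% = 53938.52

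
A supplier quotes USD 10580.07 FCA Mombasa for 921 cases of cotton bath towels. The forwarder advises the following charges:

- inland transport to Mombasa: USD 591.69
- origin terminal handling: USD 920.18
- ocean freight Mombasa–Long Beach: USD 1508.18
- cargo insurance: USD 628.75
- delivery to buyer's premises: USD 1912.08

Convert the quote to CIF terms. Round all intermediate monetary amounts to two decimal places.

Not relevant to the conversion: inland to port — on the seller under both FCA and CIF; already in the FCA price and stays in the CIF price. delivery — on the buyer under both terms; not part of either seller's price.
From FCA to CIF, the seller additionally bears: origin terminal, freight, insurance.
CIF price = 10580.07 + 920.18 + 1508.18 + 628.75 = 13637.18

CIF price: USD 13637.18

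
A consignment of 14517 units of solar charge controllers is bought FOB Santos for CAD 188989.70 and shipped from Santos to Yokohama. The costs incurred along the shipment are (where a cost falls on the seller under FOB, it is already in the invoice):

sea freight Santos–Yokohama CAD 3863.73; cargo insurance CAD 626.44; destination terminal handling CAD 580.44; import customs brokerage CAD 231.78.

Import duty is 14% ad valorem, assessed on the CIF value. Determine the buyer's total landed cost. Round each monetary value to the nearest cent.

Total landed cost: CAD 221379.27

FOB: the seller bears costs until goods are on board at the origin port; the buyer bears freight, insurance and all costs thereafter.
CIF value = FOB price + freight + insurance = 188989.70 + 3863.73 + 626.44 = 193479.87
Import duty = 193479.87 × 14% = 27087.18
Buyer bears: freight 3863.73 + insurance 626.44 + destination terminal 580.44 + brokerage 231.78 + duty 27087.18 = 32389.57
Landed cost = invoice 188989.70 + 32389.57 = 221379.27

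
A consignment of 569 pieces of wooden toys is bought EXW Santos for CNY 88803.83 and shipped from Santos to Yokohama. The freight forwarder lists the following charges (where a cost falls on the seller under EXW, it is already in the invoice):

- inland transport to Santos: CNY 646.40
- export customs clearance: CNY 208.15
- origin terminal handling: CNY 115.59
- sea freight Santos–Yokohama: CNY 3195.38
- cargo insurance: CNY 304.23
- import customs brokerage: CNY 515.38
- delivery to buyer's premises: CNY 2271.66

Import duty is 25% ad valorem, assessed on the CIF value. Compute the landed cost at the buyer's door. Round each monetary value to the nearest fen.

EXW: the seller makes goods available at their premises; the buyer bears all onward costs.
CIF value = EXW price + inland to port + export clearance + origin terminal + freight + insurance = 88803.83 + 646.40 + 208.15 + 115.59 + 3195.38 + 304.23 = 93273.58
Import duty = 93273.58 × 25% = 23318.40
Buyer bears: inland to port 646.40 + export clearance 208.15 + origin terminal 115.59 + freight 3195.38 + insurance 304.23 + brokerage 515.38 + delivery 2271.66 + duty 23318.40 = 30575.19
Landed cost = invoice 88803.83 + 30575.19 = 119379.02

Total landed cost: CNY 119379.02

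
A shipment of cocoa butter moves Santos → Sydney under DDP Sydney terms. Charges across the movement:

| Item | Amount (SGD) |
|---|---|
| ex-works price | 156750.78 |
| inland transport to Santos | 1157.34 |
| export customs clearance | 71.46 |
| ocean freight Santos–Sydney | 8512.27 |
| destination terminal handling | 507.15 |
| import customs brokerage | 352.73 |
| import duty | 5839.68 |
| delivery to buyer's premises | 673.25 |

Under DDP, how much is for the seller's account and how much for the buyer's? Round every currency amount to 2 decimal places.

DDP: the seller bears all costs including import duty.
Seller's account: goods 156750.78 + inland to port 1157.34 + export clearance 71.46 + freight 8512.27 + destination terminal 507.15 + brokerage 352.73 + duty 5839.68 + delivery 673.25 = 173864.66
Buyer's account: 0.00

Seller: SGD 173864.66; buyer: SGD 0.00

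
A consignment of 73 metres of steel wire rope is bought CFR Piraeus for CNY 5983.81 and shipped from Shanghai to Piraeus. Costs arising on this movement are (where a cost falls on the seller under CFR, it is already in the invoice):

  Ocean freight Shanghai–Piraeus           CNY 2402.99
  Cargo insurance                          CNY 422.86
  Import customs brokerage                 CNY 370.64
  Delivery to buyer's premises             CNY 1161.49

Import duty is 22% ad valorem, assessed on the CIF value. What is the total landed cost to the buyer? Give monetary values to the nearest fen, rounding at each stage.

Total landed cost: CNY 9348.27

CFR: the seller pays costs through ocean freight to the destination port, but not insurance.
Already in the invoice (seller's account under CFR): freight — exclude.
CIF value = CFR price + insurance = 5983.81 + 422.86 = 6406.67
Import duty = 6406.67 × 22% = 1409.47
Buyer bears: insurance 422.86 + brokerage 370.64 + delivery 1161.49 + duty 1409.47 = 3364.46
Landed cost = invoice 5983.81 + 3364.46 = 9348.27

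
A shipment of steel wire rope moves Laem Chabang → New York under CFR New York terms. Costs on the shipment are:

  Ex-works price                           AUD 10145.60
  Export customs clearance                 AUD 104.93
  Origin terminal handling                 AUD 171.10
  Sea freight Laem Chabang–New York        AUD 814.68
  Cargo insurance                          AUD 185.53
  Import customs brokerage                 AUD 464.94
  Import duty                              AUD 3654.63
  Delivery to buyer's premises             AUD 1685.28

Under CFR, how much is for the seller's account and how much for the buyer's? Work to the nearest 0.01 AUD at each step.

CFR: the seller pays costs through ocean freight to the destination port, but not insurance.
Seller's account: goods 10145.60 + export clearance 104.93 + origin terminal 171.10 + freight 814.68 = 11236.31
Buyer's account: insurance 185.53 + brokerage 464.94 + duty 3654.63 + delivery 1685.28 = 5990.38

Seller: AUD 11236.31; buyer: AUD 5990.38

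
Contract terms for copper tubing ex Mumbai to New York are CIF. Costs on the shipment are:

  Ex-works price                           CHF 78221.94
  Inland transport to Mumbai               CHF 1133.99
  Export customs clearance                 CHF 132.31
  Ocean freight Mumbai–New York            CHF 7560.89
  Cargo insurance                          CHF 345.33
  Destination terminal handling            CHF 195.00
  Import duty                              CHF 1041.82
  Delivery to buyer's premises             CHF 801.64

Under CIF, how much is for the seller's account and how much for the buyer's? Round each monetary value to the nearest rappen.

Seller: CHF 87394.46; buyer: CHF 2038.46

CIF: the seller pays costs through ocean freight and marine insurance to the destination port.
Seller's account: goods 78221.94 + inland to port 1133.99 + export clearance 132.31 + freight 7560.89 + insurance 345.33 = 87394.46
Buyer's account: destination terminal 195.00 + duty 1041.82 + delivery 801.64 = 2038.46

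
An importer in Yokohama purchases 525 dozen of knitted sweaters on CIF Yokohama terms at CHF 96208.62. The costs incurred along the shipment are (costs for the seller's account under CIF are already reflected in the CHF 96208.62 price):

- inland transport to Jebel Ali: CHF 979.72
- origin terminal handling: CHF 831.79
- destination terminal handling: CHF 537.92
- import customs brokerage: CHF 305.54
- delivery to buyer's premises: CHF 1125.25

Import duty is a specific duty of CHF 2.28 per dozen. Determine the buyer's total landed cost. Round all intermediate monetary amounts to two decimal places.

Total landed cost: CHF 99374.33

CIF: the seller pays costs through ocean freight and marine insurance to the destination port.
Already in the invoice (seller's account under CIF): inland to port, origin terminal — exclude.
The CIF price already equals the CIF value: 96208.62
Import duty = 525 × 2.28 = 1197.00
Buyer bears: destination terminal 537.92 + brokerage 305.54 + delivery 1125.25 + duty 1197.00 = 3165.71
Landed cost = invoice 96208.62 + 3165.71 = 99374.33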